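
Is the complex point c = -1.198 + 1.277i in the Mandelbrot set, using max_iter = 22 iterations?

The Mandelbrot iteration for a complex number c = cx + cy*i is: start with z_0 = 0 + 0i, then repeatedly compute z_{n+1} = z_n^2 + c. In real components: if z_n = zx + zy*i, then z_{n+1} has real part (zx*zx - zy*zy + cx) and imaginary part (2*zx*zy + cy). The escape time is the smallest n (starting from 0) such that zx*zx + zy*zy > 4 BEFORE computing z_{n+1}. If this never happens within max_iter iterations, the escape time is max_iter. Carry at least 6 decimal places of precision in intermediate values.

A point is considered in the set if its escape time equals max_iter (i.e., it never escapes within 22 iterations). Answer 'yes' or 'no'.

z_0 = 0 + 0i, c = -1.1980 + 1.2770i
Iter 1: z = -1.1980 + 1.2770i, |z|^2 = 3.0659
Iter 2: z = -1.3935 + -1.7827i, |z|^2 = 5.1199
Escaped at iteration 2

Answer: no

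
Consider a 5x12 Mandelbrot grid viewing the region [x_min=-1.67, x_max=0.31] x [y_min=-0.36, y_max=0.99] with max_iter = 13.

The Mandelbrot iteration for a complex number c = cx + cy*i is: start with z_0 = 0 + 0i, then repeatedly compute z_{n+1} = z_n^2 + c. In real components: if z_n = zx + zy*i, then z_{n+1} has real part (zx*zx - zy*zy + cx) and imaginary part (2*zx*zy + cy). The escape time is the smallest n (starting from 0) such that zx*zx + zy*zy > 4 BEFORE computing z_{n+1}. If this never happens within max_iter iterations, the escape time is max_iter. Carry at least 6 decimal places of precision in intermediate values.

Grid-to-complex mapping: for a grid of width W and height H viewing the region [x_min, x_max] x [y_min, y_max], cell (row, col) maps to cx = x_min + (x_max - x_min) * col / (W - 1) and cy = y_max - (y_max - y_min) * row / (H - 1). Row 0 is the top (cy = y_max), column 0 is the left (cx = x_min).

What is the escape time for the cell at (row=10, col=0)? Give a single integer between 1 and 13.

Answer: 4

Derivation:
z_0 = 0 + 0i, c = -1.6700 + -0.2373i
Iter 1: z = -1.6700 + -0.2373i, |z|^2 = 2.8452
Iter 2: z = 1.0626 + 0.5552i, |z|^2 = 1.4374
Iter 3: z = -0.8491 + 0.9427i, |z|^2 = 1.6097
Iter 4: z = -1.8376 + -1.8382i, |z|^2 = 6.7558
Escaped at iteration 4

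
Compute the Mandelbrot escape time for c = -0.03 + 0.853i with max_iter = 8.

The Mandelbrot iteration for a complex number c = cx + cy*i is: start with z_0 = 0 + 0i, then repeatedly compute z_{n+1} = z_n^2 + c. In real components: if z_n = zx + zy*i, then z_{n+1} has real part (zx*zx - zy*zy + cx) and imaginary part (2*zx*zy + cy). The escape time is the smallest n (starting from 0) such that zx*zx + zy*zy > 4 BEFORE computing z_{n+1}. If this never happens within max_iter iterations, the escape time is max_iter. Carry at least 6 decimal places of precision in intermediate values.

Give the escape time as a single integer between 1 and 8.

z_0 = 0 + 0i, c = -0.0300 + 0.8530i
Iter 1: z = -0.0300 + 0.8530i, |z|^2 = 0.7285
Iter 2: z = -0.7567 + 0.8018i, |z|^2 = 1.2155
Iter 3: z = -0.1003 + -0.3605i, |z|^2 = 0.1400
Iter 4: z = -0.1499 + 0.9253i, |z|^2 = 0.8787
Iter 5: z = -0.8637 + 0.5756i, |z|^2 = 1.0774
Iter 6: z = 0.3847 + -0.1414i, |z|^2 = 0.1680
Iter 7: z = 0.0980 + 0.7442i, |z|^2 = 0.5635

Answer: 8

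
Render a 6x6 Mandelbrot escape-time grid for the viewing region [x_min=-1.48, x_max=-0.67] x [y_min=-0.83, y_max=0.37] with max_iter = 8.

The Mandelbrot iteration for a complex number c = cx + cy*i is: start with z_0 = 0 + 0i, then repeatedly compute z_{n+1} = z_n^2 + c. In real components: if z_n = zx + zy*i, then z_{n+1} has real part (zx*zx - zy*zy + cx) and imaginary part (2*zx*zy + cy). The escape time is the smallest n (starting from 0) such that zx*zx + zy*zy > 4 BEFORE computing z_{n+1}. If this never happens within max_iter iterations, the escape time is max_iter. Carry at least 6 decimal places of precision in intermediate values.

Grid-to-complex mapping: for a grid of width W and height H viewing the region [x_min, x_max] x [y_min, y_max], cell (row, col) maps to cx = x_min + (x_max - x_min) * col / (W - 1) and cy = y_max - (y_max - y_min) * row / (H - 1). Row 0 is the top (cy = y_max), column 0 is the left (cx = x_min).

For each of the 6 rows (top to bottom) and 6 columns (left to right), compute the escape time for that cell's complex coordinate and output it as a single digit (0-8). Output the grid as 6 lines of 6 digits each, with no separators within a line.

Answer: 467878
788888
788888
468888
334557
333344

Derivation:
(row=0, col=0): c = -1.4800 + 0.3700i → escape time 4
(row=0, col=1): c = -1.3180 + 0.3700i → escape time 6
(row=0, col=2): c = -1.1560 + 0.3700i → escape time 7
(row=0, col=3): c = -0.9940 + 0.3700i → escape time 8
(row=0, col=4): c = -0.8320 + 0.3700i → escape time 7
(row=0, col=5): c = -0.6700 + 0.3700i → escape time 8
(row=1, col=0): c = -1.4800 + 0.1300i → escape time 7
(row=1, col=1): c = -1.3180 + 0.1300i → escape time 8
(row=1, col=2): c = -1.1560 + 0.1300i → escape time 8
(row=1, col=3): c = -0.9940 + 0.1300i → escape time 8
(row=1, col=4): c = -0.8320 + 0.1300i → escape time 8
(row=1, col=5): c = -0.6700 + 0.1300i → escape time 8
(row=2, col=0): c = -1.4800 + -0.1100i → escape time 7
(row=2, col=1): c = -1.3180 + -0.1100i → escape time 8
(row=2, col=2): c = -1.1560 + -0.1100i → escape time 8
(row=2, col=3): c = -0.9940 + -0.1100i → escape time 8
(row=2, col=4): c = -0.8320 + -0.1100i → escape time 8
(row=2, col=5): c = -0.6700 + -0.1100i → escape time 8
(row=3, col=0): c = -1.4800 + -0.3500i → escape time 4
(row=3, col=1): c = -1.3180 + -0.3500i → escape time 6
(row=3, col=2): c = -1.1560 + -0.3500i → escape time 8
(row=3, col=3): c = -0.9940 + -0.3500i → escape time 8
(row=3, col=4): c = -0.8320 + -0.3500i → escape time 8
(row=3, col=5): c = -0.6700 + -0.3500i → escape time 8
(row=4, col=0): c = -1.4800 + -0.5900i → escape time 3
(row=4, col=1): c = -1.3180 + -0.5900i → escape time 3
(row=4, col=2): c = -1.1560 + -0.5900i → escape time 4
(row=4, col=3): c = -0.9940 + -0.5900i → escape time 5
(row=4, col=4): c = -0.8320 + -0.5900i → escape time 5
(row=4, col=5): c = -0.6700 + -0.5900i → escape time 7
(row=5, col=0): c = -1.4800 + -0.8300i → escape time 3
(row=5, col=1): c = -1.3180 + -0.8300i → escape time 3
(row=5, col=2): c = -1.1560 + -0.8300i → escape time 3
(row=5, col=3): c = -0.9940 + -0.8300i → escape time 3
(row=5, col=4): c = -0.8320 + -0.8300i → escape time 4
(row=5, col=5): c = -0.6700 + -0.8300i → escape time 4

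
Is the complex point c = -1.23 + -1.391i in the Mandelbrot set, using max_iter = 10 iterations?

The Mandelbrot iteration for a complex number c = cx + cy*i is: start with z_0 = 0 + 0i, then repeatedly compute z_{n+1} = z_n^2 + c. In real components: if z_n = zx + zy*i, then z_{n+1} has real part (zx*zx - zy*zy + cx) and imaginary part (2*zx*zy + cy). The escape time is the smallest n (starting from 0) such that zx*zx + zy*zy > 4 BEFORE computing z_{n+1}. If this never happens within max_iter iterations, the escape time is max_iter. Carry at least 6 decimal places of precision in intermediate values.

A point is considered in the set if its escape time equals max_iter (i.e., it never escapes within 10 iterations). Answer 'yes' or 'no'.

z_0 = 0 + 0i, c = -1.2300 + -1.3910i
Iter 1: z = -1.2300 + -1.3910i, |z|^2 = 3.4478
Iter 2: z = -1.6520 + 2.0309i, |z|^2 = 6.8534
Escaped at iteration 2

Answer: no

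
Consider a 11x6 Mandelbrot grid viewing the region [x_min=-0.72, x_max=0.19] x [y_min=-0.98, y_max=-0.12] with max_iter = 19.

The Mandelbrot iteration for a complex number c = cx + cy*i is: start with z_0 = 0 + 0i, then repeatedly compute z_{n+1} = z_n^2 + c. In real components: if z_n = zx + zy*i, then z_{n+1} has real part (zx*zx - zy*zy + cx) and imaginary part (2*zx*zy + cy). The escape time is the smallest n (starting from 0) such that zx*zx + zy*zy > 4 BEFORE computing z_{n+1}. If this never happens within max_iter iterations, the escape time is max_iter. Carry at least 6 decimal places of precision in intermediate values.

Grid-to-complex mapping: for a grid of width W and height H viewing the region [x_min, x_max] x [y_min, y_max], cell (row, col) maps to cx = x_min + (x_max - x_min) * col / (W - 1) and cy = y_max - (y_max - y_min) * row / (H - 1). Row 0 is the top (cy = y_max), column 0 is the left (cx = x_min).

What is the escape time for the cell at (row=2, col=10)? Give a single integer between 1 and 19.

z_0 = 0 + 0i, c = 0.1900 + -0.4640i
Iter 1: z = 0.1900 + -0.4640i, |z|^2 = 0.2514
Iter 2: z = 0.0108 + -0.6403i, |z|^2 = 0.4101
Iter 3: z = -0.2199 + -0.4778i, |z|^2 = 0.2767
Iter 4: z = 0.0100 + -0.2539i, |z|^2 = 0.0645
Iter 5: z = 0.1257 + -0.4691i, |z|^2 = 0.2358
Iter 6: z = -0.0143 + -0.5819i, |z|^2 = 0.3388
Iter 7: z = -0.1484 + -0.4474i, |z|^2 = 0.2222
Iter 8: z = 0.0118 + -0.3312i, |z|^2 = 0.1098
Iter 9: z = 0.0804 + -0.4718i, |z|^2 = 0.2291
Iter 10: z = -0.0262 + -0.5399i, |z|^2 = 0.2922
Iter 11: z = -0.1008 + -0.4357i, |z|^2 = 0.2000
Iter 12: z = 0.0103 + -0.3761i, |z|^2 = 0.1416
Iter 13: z = 0.0486 + -0.4717i, |z|^2 = 0.2249
Iter 14: z = -0.0302 + -0.5099i, |z|^2 = 0.2609
Iter 15: z = -0.0691 + -0.4332i, |z|^2 = 0.1925
Iter 16: z = 0.0071 + -0.4042i, |z|^2 = 0.1634
Iter 17: z = 0.0267 + -0.4697i, |z|^2 = 0.2214
Iter 18: z = -0.0299 + -0.4891i, |z|^2 = 0.2401

Answer: 19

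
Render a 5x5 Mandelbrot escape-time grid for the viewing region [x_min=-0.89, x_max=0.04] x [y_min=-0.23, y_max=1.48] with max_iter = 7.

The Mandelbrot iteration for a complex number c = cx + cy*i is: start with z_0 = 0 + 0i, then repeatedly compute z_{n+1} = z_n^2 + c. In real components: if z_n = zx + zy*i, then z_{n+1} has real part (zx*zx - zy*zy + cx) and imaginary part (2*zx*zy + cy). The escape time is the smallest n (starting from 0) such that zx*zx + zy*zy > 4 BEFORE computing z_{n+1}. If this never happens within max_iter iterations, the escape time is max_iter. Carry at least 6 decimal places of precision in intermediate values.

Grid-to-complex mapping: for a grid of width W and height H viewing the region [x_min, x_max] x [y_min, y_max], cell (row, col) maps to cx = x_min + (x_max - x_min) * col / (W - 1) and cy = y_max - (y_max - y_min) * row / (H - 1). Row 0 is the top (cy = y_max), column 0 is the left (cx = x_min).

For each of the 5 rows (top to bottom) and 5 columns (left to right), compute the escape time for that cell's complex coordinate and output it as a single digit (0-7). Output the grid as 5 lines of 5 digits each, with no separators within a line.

Answer: 22222
33474
57777
77777
77777

Derivation:
(row=0, col=0): c = -0.8900 + 1.4800i → escape time 2
(row=0, col=1): c = -0.6575 + 1.4800i → escape time 2
(row=0, col=2): c = -0.4250 + 1.4800i → escape time 2
(row=0, col=3): c = -0.1925 + 1.4800i → escape time 2
(row=0, col=4): c = 0.0400 + 1.4800i → escape time 2
(row=1, col=0): c = -0.8900 + 1.0525i → escape time 3
(row=1, col=1): c = -0.6575 + 1.0525i → escape time 3
(row=1, col=2): c = -0.4250 + 1.0525i → escape time 4
(row=1, col=3): c = -0.1925 + 1.0525i → escape time 7
(row=1, col=4): c = 0.0400 + 1.0525i → escape time 4
(row=2, col=0): c = -0.8900 + 0.6250i → escape time 5
(row=2, col=1): c = -0.6575 + 0.6250i → escape time 7
(row=2, col=2): c = -0.4250 + 0.6250i → escape time 7
(row=2, col=3): c = -0.1925 + 0.6250i → escape time 7
(row=2, col=4): c = 0.0400 + 0.6250i → escape time 7
(row=3, col=0): c = -0.8900 + 0.1975i → escape time 7
(row=3, col=1): c = -0.6575 + 0.1975i → escape time 7
(row=3, col=2): c = -0.4250 + 0.1975i → escape time 7
(row=3, col=3): c = -0.1925 + 0.1975i → escape time 7
(row=3, col=4): c = 0.0400 + 0.1975i → escape time 7
(row=4, col=0): c = -0.8900 + -0.2300i → escape time 7
(row=4, col=1): c = -0.6575 + -0.2300i → escape time 7
(row=4, col=2): c = -0.4250 + -0.2300i → escape time 7
(row=4, col=3): c = -0.1925 + -0.2300i → escape time 7
(row=4, col=4): c = 0.0400 + -0.2300i → escape time 7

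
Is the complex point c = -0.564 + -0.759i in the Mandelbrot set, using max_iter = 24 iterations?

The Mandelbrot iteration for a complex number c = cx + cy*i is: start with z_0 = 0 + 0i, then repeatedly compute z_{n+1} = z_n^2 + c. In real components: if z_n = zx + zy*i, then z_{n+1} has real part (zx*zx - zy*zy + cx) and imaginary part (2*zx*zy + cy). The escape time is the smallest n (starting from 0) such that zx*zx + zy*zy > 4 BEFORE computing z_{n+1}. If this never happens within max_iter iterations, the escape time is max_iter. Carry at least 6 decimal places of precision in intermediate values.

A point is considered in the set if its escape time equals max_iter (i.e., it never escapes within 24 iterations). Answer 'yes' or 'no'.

Answer: no

Derivation:
z_0 = 0 + 0i, c = -0.5640 + -0.7590i
Iter 1: z = -0.5640 + -0.7590i, |z|^2 = 0.8942
Iter 2: z = -0.8220 + 0.0972i, |z|^2 = 0.6851
Iter 3: z = 0.1022 + -0.9187i, |z|^2 = 0.8545
Iter 4: z = -1.3976 + -0.9468i, |z|^2 = 2.8497
Iter 5: z = 0.4928 + 1.8875i, |z|^2 = 3.8056
Iter 6: z = -3.8840 + 1.1013i, |z|^2 = 16.2981
Escaped at iteration 6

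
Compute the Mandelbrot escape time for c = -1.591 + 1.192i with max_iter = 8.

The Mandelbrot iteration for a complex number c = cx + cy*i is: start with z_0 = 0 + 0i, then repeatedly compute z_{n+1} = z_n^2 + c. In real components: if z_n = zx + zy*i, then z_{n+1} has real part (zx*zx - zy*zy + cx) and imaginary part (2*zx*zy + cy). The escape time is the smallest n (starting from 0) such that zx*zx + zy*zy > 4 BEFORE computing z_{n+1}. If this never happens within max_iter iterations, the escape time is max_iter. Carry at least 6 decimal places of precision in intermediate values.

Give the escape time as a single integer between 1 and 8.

z_0 = 0 + 0i, c = -1.5910 + 1.1920i
Iter 1: z = -1.5910 + 1.1920i, |z|^2 = 3.9521
Iter 2: z = -0.4806 + -2.6009i, |z|^2 = 6.9959
Escaped at iteration 2

Answer: 2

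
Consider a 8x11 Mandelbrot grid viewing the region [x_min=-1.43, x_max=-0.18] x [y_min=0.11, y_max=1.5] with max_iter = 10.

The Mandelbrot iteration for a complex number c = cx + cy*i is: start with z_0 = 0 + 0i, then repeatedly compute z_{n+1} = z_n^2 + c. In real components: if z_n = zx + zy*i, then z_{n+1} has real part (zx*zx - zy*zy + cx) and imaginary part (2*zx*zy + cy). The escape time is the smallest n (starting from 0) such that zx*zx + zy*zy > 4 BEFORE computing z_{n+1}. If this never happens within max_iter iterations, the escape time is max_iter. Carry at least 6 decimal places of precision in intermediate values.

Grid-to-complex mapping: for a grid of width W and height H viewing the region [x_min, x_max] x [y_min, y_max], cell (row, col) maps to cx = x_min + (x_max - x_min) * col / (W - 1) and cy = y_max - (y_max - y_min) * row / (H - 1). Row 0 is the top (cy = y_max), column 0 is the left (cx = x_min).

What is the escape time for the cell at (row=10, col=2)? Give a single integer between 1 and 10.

z_0 = 0 + 0i, c = -1.0729 + 0.1100i
Iter 1: z = -1.0729 + 0.1100i, |z|^2 = 1.1631
Iter 2: z = 0.0661 + -0.1260i, |z|^2 = 0.0202
Iter 3: z = -1.0844 + 0.0933i, |z|^2 = 1.1846
Iter 4: z = 0.0943 + -0.0924i, |z|^2 = 0.0174
Iter 5: z = -1.0725 + 0.0926i, |z|^2 = 1.1588
Iter 6: z = 0.0689 + -0.0886i, |z|^2 = 0.0126
Iter 7: z = -1.0760 + 0.0978i, |z|^2 = 1.1673
Iter 8: z = 0.0753 + -0.1005i, |z|^2 = 0.0158
Iter 9: z = -1.0773 + 0.0949i, |z|^2 = 1.1695

Answer: 10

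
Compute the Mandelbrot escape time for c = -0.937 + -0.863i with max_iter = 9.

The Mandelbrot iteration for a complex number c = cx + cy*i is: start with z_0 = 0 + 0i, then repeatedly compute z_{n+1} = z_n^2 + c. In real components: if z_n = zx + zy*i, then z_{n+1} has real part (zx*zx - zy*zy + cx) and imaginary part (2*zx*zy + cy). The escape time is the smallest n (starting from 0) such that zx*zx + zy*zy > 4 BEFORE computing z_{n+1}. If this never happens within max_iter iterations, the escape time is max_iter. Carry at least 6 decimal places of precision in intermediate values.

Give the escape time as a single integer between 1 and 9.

Answer: 3

Derivation:
z_0 = 0 + 0i, c = -0.9370 + -0.8630i
Iter 1: z = -0.9370 + -0.8630i, |z|^2 = 1.6227
Iter 2: z = -0.8038 + 0.7543i, |z|^2 = 1.2150
Iter 3: z = -0.8598 + -2.0756i, |z|^2 = 5.0472
Escaped at iteration 3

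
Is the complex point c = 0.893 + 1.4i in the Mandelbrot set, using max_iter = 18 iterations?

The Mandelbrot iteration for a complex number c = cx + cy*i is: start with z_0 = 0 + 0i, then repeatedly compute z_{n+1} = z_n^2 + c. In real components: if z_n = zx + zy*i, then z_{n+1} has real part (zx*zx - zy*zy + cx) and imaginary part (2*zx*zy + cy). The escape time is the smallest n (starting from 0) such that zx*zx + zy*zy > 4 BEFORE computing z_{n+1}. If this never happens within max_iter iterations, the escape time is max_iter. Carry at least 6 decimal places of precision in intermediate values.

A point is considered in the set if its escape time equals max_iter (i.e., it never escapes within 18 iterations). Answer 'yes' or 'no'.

Answer: no

Derivation:
z_0 = 0 + 0i, c = 0.8930 + 1.4000i
Iter 1: z = 0.8930 + 1.4000i, |z|^2 = 2.7574
Iter 2: z = -0.2696 + 3.9004i, |z|^2 = 15.2858
Escaped at iteration 2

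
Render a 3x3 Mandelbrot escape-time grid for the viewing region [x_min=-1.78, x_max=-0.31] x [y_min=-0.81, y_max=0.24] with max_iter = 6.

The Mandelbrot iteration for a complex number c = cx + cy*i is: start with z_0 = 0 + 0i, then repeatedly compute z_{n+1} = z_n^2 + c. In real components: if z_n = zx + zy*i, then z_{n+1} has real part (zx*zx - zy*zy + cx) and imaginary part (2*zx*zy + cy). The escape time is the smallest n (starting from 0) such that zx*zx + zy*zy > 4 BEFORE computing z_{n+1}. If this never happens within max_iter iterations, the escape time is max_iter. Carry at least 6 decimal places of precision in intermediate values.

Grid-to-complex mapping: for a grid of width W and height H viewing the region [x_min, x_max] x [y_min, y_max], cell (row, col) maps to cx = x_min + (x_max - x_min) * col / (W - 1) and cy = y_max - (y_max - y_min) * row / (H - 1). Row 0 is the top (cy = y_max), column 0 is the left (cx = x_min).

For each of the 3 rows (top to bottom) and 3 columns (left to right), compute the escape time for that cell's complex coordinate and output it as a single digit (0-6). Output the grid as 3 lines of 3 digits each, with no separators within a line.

Answer: 466
466
236

Derivation:
(row=0, col=0): c = -1.7800 + 0.2400i → escape time 4
(row=0, col=1): c = -1.0450 + 0.2400i → escape time 6
(row=0, col=2): c = -0.3100 + 0.2400i → escape time 6
(row=1, col=0): c = -1.7800 + -0.2850i → escape time 4
(row=1, col=1): c = -1.0450 + -0.2850i → escape time 6
(row=1, col=2): c = -0.3100 + -0.2850i → escape time 6
(row=2, col=0): c = -1.7800 + -0.8100i → escape time 2
(row=2, col=1): c = -1.0450 + -0.8100i → escape time 3
(row=2, col=2): c = -0.3100 + -0.8100i → escape time 6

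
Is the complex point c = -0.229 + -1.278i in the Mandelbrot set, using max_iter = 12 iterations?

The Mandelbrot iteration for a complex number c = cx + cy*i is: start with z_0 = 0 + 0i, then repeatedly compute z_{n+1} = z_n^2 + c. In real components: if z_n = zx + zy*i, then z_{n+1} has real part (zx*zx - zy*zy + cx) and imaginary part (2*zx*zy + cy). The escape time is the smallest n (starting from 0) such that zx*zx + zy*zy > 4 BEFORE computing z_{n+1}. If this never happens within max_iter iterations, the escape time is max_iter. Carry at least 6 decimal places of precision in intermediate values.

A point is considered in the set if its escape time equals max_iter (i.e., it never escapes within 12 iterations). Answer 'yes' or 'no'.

Answer: no

Derivation:
z_0 = 0 + 0i, c = -0.2290 + -1.2780i
Iter 1: z = -0.2290 + -1.2780i, |z|^2 = 1.6857
Iter 2: z = -1.8098 + -0.6927i, |z|^2 = 3.7553
Iter 3: z = 2.5667 + 1.2293i, |z|^2 = 8.0992
Escaped at iteration 3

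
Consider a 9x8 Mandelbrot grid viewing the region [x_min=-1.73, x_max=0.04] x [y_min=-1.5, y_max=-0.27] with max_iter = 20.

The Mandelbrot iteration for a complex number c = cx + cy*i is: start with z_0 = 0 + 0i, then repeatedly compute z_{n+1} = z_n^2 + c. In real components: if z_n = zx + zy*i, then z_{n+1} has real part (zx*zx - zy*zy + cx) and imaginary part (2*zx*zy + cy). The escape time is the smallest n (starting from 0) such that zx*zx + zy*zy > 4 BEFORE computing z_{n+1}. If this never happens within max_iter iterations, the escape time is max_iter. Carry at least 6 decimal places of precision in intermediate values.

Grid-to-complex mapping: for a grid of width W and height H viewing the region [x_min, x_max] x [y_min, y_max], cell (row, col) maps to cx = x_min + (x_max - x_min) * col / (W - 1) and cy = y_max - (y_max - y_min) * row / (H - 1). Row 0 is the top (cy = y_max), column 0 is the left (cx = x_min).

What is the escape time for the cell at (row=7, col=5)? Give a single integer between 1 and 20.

z_0 = 0 + 0i, c = -0.6238 + -1.5000i
Iter 1: z = -0.6238 + -1.5000i, |z|^2 = 2.6391
Iter 2: z = -2.4847 + 0.3713i, |z|^2 = 6.3115
Escaped at iteration 2

Answer: 2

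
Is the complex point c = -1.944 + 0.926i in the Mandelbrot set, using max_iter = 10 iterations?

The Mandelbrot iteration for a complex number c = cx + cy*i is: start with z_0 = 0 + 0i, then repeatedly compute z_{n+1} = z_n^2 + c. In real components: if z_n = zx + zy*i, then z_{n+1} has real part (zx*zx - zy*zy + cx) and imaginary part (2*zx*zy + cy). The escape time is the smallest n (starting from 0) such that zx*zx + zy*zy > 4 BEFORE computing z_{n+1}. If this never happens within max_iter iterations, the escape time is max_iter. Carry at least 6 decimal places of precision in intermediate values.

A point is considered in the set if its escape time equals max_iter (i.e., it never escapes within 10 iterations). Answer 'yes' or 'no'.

Answer: no

Derivation:
z_0 = 0 + 0i, c = -1.9440 + 0.9260i
Iter 1: z = -1.9440 + 0.9260i, |z|^2 = 4.6366
Escaped at iteration 1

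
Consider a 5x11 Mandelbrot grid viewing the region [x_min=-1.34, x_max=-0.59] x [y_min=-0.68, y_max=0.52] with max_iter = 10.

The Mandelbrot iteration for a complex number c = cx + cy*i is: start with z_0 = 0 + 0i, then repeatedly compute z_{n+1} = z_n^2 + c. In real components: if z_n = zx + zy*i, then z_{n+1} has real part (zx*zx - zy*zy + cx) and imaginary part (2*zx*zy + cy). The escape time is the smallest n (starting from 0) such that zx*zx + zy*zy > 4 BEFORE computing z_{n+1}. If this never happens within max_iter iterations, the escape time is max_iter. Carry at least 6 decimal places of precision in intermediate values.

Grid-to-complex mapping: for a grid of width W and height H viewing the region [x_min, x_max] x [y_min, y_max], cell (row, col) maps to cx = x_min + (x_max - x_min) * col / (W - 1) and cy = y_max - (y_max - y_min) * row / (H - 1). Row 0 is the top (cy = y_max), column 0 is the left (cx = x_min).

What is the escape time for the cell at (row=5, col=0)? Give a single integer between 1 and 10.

z_0 = 0 + 0i, c = -1.3400 + -0.0800i
Iter 1: z = -1.3400 + -0.0800i, |z|^2 = 1.8020
Iter 2: z = 0.4492 + 0.1344i, |z|^2 = 0.2198
Iter 3: z = -1.1563 + 0.0407i, |z|^2 = 1.3386
Iter 4: z = -0.0047 + -0.1742i, |z|^2 = 0.0304
Iter 5: z = -1.3703 + -0.0784i, |z|^2 = 1.8840
Iter 6: z = 0.5317 + 0.1348i, |z|^2 = 0.3008
Iter 7: z = -1.0755 + 0.0633i, |z|^2 = 1.1607
Iter 8: z = -0.1873 + -0.2162i, |z|^2 = 0.0818
Iter 9: z = -1.3517 + 0.0010i, |z|^2 = 1.8270

Answer: 10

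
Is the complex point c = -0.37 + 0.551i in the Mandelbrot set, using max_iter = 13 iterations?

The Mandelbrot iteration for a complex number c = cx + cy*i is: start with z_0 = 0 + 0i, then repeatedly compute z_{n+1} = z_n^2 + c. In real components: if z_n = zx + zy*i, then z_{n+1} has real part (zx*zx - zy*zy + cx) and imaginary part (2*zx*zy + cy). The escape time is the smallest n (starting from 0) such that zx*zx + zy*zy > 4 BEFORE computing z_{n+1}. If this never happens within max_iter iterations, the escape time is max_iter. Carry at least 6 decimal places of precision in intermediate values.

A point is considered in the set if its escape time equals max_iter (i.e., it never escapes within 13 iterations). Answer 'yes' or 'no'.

z_0 = 0 + 0i, c = -0.3700 + 0.5510i
Iter 1: z = -0.3700 + 0.5510i, |z|^2 = 0.4405
Iter 2: z = -0.5367 + 0.1433i, |z|^2 = 0.3086
Iter 3: z = -0.1025 + 0.3972i, |z|^2 = 0.1683
Iter 4: z = -0.5173 + 0.4696i, |z|^2 = 0.4881
Iter 5: z = -0.3229 + 0.0652i, |z|^2 = 0.1085
Iter 6: z = -0.2700 + 0.5089i, |z|^2 = 0.3319
Iter 7: z = -0.5561 + 0.2762i, |z|^2 = 0.3856
Iter 8: z = -0.1371 + 0.2438i, |z|^2 = 0.0782
Iter 9: z = -0.4106 + 0.4842i, |z|^2 = 0.4031
Iter 10: z = -0.4358 + 0.1533i, |z|^2 = 0.2134
Iter 11: z = -0.2036 + 0.4173i, |z|^2 = 0.2156
Iter 12: z = -0.5027 + 0.3811i, |z|^2 = 0.3979
Did not escape in 13 iterations → in set

Answer: yes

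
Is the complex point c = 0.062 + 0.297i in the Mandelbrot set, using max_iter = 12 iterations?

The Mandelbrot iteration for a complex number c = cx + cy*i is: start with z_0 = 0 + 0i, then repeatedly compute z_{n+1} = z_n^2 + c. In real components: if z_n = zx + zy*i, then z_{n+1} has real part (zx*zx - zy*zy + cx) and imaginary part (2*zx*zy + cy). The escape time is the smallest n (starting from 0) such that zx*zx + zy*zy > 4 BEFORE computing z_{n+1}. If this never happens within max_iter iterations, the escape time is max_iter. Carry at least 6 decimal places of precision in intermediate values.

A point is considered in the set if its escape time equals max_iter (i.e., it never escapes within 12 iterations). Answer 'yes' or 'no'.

z_0 = 0 + 0i, c = 0.0620 + 0.2970i
Iter 1: z = 0.0620 + 0.2970i, |z|^2 = 0.0921
Iter 2: z = -0.0224 + 0.3338i, |z|^2 = 0.1119
Iter 3: z = -0.0489 + 0.2821i, |z|^2 = 0.0820
Iter 4: z = -0.0152 + 0.2694i, |z|^2 = 0.0728
Iter 5: z = -0.0103 + 0.2888i, |z|^2 = 0.0835
Iter 6: z = -0.0213 + 0.2910i, |z|^2 = 0.0852
Iter 7: z = -0.0222 + 0.2846i, |z|^2 = 0.0815
Iter 8: z = -0.0185 + 0.2843i, |z|^2 = 0.0812
Iter 9: z = -0.0185 + 0.2865i, |z|^2 = 0.0824
Iter 10: z = -0.0197 + 0.2864i, |z|^2 = 0.0824
Iter 11: z = -0.0196 + 0.2857i, |z|^2 = 0.0820
Did not escape in 12 iterations → in set

Answer: yes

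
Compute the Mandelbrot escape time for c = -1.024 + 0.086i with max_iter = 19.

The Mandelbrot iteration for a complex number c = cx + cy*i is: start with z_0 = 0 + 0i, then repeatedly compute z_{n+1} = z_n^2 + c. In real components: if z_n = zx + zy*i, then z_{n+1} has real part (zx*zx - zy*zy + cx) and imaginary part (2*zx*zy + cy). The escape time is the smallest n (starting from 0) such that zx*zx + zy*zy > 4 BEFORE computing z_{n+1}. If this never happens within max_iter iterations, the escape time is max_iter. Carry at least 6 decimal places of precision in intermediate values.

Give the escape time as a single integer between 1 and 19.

z_0 = 0 + 0i, c = -1.0240 + 0.0860i
Iter 1: z = -1.0240 + 0.0860i, |z|^2 = 1.0560
Iter 2: z = 0.0172 + -0.0901i, |z|^2 = 0.0084
Iter 3: z = -1.0318 + 0.0829i, |z|^2 = 1.0715
Iter 4: z = 0.0338 + -0.0851i, |z|^2 = 0.0084
Iter 5: z = -1.0301 + 0.0802i, |z|^2 = 1.0675
Iter 6: z = 0.0307 + -0.0793i, |z|^2 = 0.0072
Iter 7: z = -1.0294 + 0.0811i, |z|^2 = 1.0662
Iter 8: z = 0.0290 + -0.0810i, |z|^2 = 0.0074
Iter 9: z = -1.0297 + 0.0813i, |z|^2 = 1.0669
Iter 10: z = 0.0297 + -0.0814i, |z|^2 = 0.0075
Iter 11: z = -1.0297 + 0.0812i, |z|^2 = 1.0670
Iter 12: z = 0.0298 + -0.0811i, |z|^2 = 0.0075
Iter 13: z = -1.0297 + 0.0812i, |z|^2 = 1.0669
Iter 14: z = 0.0297 + -0.0811i, |z|^2 = 0.0075
Iter 15: z = -1.0297 + 0.0812i, |z|^2 = 1.0669
Iter 16: z = 0.0297 + -0.0812i, |z|^2 = 0.0075
Iter 17: z = -1.0297 + 0.0812i, |z|^2 = 1.0669
Iter 18: z = 0.0297 + -0.0812i, |z|^2 = 0.0075

Answer: 19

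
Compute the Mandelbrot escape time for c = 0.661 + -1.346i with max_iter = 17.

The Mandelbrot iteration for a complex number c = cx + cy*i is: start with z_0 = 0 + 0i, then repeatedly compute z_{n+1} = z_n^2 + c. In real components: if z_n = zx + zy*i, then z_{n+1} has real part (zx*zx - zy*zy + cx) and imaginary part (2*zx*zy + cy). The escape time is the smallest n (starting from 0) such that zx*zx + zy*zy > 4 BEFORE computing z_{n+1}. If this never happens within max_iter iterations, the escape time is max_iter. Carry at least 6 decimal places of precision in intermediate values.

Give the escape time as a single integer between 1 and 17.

z_0 = 0 + 0i, c = 0.6610 + -1.3460i
Iter 1: z = 0.6610 + -1.3460i, |z|^2 = 2.2486
Iter 2: z = -0.7138 + -3.1254i, |z|^2 = 10.2777
Escaped at iteration 2

Answer: 2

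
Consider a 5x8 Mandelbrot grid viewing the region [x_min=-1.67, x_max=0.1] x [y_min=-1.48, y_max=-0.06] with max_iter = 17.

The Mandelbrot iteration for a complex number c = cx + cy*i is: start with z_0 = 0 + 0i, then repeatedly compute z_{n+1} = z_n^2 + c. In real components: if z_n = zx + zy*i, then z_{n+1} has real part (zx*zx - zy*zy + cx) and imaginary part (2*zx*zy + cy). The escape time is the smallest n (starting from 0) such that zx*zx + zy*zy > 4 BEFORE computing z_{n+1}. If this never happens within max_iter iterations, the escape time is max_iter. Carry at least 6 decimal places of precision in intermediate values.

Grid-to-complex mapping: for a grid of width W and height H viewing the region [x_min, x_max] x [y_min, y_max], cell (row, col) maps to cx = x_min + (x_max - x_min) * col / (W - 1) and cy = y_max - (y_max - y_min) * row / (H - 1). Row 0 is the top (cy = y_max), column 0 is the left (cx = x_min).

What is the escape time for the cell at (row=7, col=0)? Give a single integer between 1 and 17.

Answer: 1

Derivation:
z_0 = 0 + 0i, c = -1.6700 + -1.4800i
Iter 1: z = -1.6700 + -1.4800i, |z|^2 = 4.9793
Escaped at iteration 1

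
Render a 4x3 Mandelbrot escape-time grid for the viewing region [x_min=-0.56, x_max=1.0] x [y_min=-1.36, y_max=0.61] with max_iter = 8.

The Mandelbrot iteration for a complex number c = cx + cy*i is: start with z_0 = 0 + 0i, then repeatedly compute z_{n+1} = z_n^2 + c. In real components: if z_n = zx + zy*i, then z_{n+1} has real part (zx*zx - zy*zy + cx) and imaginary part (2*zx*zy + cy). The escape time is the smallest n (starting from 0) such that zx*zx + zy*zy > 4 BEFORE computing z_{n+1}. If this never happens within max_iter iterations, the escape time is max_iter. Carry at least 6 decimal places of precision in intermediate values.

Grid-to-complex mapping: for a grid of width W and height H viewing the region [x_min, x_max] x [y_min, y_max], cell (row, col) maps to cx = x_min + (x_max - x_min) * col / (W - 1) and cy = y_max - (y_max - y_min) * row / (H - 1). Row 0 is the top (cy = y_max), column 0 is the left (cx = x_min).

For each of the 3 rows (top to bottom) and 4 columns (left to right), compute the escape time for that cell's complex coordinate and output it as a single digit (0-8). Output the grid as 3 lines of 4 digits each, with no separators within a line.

Answer: 8852
8872
2222

Derivation:
(row=0, col=0): c = -0.5600 + 0.6100i → escape time 8
(row=0, col=1): c = -0.0400 + 0.6100i → escape time 8
(row=0, col=2): c = 0.4800 + 0.6100i → escape time 5
(row=0, col=3): c = 1.0000 + 0.6100i → escape time 2
(row=1, col=0): c = -0.5600 + -0.3750i → escape time 8
(row=1, col=1): c = -0.0400 + -0.3750i → escape time 8
(row=1, col=2): c = 0.4800 + -0.3750i → escape time 7
(row=1, col=3): c = 1.0000 + -0.3750i → escape time 2
(row=2, col=0): c = -0.5600 + -1.3600i → escape time 2
(row=2, col=1): c = -0.0400 + -1.3600i → escape time 2
(row=2, col=2): c = 0.4800 + -1.3600i → escape time 2
(row=2, col=3): c = 1.0000 + -1.3600i → escape time 2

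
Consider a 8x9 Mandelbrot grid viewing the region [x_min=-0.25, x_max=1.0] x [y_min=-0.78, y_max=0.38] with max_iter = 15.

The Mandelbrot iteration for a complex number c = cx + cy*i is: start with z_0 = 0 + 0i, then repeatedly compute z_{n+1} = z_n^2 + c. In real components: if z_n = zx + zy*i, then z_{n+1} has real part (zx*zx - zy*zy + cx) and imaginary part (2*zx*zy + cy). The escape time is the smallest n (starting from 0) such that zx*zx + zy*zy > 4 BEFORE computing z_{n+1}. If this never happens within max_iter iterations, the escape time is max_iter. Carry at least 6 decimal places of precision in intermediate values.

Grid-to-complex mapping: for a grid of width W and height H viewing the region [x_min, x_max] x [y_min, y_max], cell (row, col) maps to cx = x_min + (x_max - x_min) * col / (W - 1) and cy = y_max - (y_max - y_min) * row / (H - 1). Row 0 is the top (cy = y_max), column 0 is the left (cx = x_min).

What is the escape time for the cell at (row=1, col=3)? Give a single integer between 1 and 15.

Answer: 15

Derivation:
z_0 = 0 + 0i, c = 0.2857 + 0.2350i
Iter 1: z = 0.2857 + 0.2350i, |z|^2 = 0.1369
Iter 2: z = 0.3121 + 0.3693i, |z|^2 = 0.2338
Iter 3: z = 0.2468 + 0.4655i, |z|^2 = 0.2776
Iter 4: z = 0.1299 + 0.4647i, |z|^2 = 0.2329
Iter 5: z = 0.0866 + 0.3557i, |z|^2 = 0.1340
Iter 6: z = 0.1667 + 0.2966i, |z|^2 = 0.1158
Iter 7: z = 0.2255 + 0.3339i, |z|^2 = 0.1623
Iter 8: z = 0.2251 + 0.3856i, |z|^2 = 0.1993
Iter 9: z = 0.1877 + 0.4086i, |z|^2 = 0.2022
Iter 10: z = 0.1540 + 0.3884i, |z|^2 = 0.1746
Iter 11: z = 0.1586 + 0.3546i, |z|^2 = 0.1509
Iter 12: z = 0.1851 + 0.3475i, |z|^2 = 0.1550
Iter 13: z = 0.1992 + 0.3636i, |z|^2 = 0.1719
Iter 14: z = 0.1932 + 0.3799i, |z|^2 = 0.1816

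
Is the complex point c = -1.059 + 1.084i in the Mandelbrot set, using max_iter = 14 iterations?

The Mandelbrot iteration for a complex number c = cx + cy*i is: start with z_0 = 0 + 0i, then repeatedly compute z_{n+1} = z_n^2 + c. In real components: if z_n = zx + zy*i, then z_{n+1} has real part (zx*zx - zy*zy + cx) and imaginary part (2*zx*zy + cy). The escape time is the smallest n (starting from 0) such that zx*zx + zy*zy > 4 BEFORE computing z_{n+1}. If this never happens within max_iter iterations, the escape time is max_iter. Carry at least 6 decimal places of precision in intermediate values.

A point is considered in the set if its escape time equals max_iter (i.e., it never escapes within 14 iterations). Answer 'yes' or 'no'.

Answer: no

Derivation:
z_0 = 0 + 0i, c = -1.0590 + 1.0840i
Iter 1: z = -1.0590 + 1.0840i, |z|^2 = 2.2965
Iter 2: z = -1.1126 + -1.2119i, |z|^2 = 2.7066
Iter 3: z = -1.2899 + 3.7807i, |z|^2 = 15.9574
Escaped at iteration 3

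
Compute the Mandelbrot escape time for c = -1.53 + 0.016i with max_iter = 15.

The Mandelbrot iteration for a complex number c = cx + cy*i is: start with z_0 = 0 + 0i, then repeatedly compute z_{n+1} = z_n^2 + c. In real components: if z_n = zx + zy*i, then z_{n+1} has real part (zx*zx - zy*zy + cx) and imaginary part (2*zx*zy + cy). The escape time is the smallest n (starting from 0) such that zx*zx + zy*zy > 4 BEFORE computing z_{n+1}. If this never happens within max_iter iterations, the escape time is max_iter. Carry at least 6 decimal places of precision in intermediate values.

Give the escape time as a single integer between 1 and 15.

z_0 = 0 + 0i, c = -1.5300 + 0.0160i
Iter 1: z = -1.5300 + 0.0160i, |z|^2 = 2.3412
Iter 2: z = 0.8106 + -0.0330i, |z|^2 = 0.6582
Iter 3: z = -0.8739 + -0.0374i, |z|^2 = 0.7652
Iter 4: z = -0.7676 + 0.0814i, |z|^2 = 0.5959
Iter 5: z = -0.9474 + -0.1090i, |z|^2 = 0.9094
Iter 6: z = -0.6444 + 0.2226i, |z|^2 = 0.4647
Iter 7: z = -1.1644 + -0.2708i, |z|^2 = 1.4291
Iter 8: z = -0.2476 + 0.6467i, |z|^2 = 0.4795
Iter 9: z = -1.8869 + -0.3043i, |z|^2 = 3.6530
Iter 10: z = 1.9378 + 1.1644i, |z|^2 = 5.1107
Escaped at iteration 10

Answer: 10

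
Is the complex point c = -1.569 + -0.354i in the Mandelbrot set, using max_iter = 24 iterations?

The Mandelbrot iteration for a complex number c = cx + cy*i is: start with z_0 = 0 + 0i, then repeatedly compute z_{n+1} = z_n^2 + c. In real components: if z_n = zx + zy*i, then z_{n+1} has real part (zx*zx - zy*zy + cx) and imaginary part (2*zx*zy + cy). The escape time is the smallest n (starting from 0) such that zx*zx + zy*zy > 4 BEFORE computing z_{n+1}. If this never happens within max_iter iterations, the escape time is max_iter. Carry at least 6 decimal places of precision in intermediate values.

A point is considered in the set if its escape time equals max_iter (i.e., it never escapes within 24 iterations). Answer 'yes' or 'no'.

z_0 = 0 + 0i, c = -1.5690 + -0.3540i
Iter 1: z = -1.5690 + -0.3540i, |z|^2 = 2.5871
Iter 2: z = 0.7674 + 0.7569i, |z|^2 = 1.1618
Iter 3: z = -1.5529 + 0.8077i, |z|^2 = 3.0637
Iter 4: z = 0.1900 + -2.8624i, |z|^2 = 8.2296
Escaped at iteration 4

Answer: no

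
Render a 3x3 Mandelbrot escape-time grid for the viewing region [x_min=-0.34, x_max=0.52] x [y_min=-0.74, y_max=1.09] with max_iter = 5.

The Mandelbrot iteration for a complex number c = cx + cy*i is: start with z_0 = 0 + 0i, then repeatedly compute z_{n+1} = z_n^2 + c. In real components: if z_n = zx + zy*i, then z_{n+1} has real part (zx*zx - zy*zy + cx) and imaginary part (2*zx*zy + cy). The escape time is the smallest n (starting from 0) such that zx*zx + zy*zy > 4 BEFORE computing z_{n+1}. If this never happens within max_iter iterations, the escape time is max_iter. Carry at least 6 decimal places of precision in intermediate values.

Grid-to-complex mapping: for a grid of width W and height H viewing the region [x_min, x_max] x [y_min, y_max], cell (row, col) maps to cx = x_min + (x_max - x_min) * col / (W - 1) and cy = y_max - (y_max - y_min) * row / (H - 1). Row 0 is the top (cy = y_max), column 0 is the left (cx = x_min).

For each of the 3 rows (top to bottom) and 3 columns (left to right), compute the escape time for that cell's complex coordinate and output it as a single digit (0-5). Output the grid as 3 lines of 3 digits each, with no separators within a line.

Answer: 442
555
553

Derivation:
(row=0, col=0): c = -0.3400 + 1.0900i → escape time 4
(row=0, col=1): c = 0.0900 + 1.0900i → escape time 4
(row=0, col=2): c = 0.5200 + 1.0900i → escape time 2
(row=1, col=0): c = -0.3400 + 0.1750i → escape time 5
(row=1, col=1): c = 0.0900 + 0.1750i → escape time 5
(row=1, col=2): c = 0.5200 + 0.1750i → escape time 5
(row=2, col=0): c = -0.3400 + -0.7400i → escape time 5
(row=2, col=1): c = 0.0900 + -0.7400i → escape time 5
(row=2, col=2): c = 0.5200 + -0.7400i → escape time 3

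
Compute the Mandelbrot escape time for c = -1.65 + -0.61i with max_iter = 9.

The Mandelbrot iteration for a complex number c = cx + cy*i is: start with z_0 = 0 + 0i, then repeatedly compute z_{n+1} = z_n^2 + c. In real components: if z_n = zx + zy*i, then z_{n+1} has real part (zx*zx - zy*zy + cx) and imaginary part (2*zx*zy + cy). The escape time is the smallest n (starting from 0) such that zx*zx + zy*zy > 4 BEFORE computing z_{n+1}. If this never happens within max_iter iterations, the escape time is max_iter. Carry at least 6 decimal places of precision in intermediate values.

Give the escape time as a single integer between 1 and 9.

Answer: 3

Derivation:
z_0 = 0 + 0i, c = -1.6500 + -0.6100i
Iter 1: z = -1.6500 + -0.6100i, |z|^2 = 3.0946
Iter 2: z = 0.7004 + 1.4030i, |z|^2 = 2.4590
Iter 3: z = -3.1278 + 1.3553i, |z|^2 = 11.6203
Escaped at iteration 3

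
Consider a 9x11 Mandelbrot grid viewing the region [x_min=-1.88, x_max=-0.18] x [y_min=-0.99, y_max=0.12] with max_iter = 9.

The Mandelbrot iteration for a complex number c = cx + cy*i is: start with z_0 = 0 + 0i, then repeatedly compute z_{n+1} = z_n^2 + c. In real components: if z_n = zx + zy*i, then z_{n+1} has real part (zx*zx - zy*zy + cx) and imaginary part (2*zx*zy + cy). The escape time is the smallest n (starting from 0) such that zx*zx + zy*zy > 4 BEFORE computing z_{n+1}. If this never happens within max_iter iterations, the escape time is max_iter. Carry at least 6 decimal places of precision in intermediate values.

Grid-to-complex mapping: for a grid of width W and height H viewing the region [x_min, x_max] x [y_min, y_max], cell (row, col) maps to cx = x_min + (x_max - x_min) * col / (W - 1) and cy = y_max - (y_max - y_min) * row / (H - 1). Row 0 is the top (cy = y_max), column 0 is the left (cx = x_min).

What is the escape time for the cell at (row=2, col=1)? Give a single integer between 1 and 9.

Answer: 6

Derivation:
z_0 = 0 + 0i, c = -1.6675 + -0.1020i
Iter 1: z = -1.6675 + -0.1020i, |z|^2 = 2.7910
Iter 2: z = 1.1027 + 0.2382i, |z|^2 = 1.2726
Iter 3: z = -0.5084 + 0.4232i, |z|^2 = 0.4376
Iter 4: z = -1.5882 + -0.5323i, |z|^2 = 2.8057
Iter 5: z = 0.5714 + 1.5889i, |z|^2 = 2.8511
Iter 6: z = -3.8655 + 1.7139i, |z|^2 = 17.8794
Escaped at iteration 6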